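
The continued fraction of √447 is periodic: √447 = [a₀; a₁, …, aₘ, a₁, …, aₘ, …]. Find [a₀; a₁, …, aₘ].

a₀ = ⌊√447⌋ = 21.
With m₀=0, d₀=1 and mₖ₊₁ = dₖaₖ − mₖ, dₖ₊₁ = (n − mₖ₊₁²)/dₖ, aₖ₊₁ = ⌊(a₀+mₖ₊₁)/dₖ₊₁⌋:
  k=1: m=21, d=6, a=7
  k=2: m=21, d=1, a=42
d=1 and a=2a₀=42 at k=2, so the next step gives (m, d) = (21, 6) again — its k=1 value — and the period has length 2.

[21; 7, 42]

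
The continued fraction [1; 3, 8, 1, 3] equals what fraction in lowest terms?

144/109

Using pₖ = aₖpₖ₋₁ + pₖ₋₂ and qₖ = aₖqₖ₋₁ + qₖ₋₂:
  k=0: a=1, p=1, q=1
  k=1: a=3, p=4, q=3
  k=2: a=8, p=33, q=25
  k=3: a=1, p=37, q=28
  k=4: a=3, p=144, q=109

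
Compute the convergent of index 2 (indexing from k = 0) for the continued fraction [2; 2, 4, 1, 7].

22/9

Using pₖ = aₖpₖ₋₁ + pₖ₋₂, qₖ = aₖqₖ₋₁ + qₖ₋₂ (with p₋₁=1, p₋₂=0, q₋₁=0, q₋₂=1):
  k=0: a=2, p=2, q=1
  k=1: a=2, p=5, q=2
  k=2: a=4, p=22, q=9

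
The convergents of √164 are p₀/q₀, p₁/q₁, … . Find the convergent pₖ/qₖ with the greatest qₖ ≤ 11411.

√164 = [12; 1, 4, 6, 4, 1, 24, …] (period length 6).
Convergents:
  p_0/q_0 = 12/1
  p_1/q_1 = 13/1
  p_2/q_2 = 64/5
  p_3/q_3 = 397/31
  p_4/q_4 = 1652/129
  p_5/q_5 = 2049/160
  p_6/q_6 = 50828/3969
  p_7/q_7 = 52877/4129
  p_8/q_8 = 262336/20485
q_7 = 4129 ≤ 11411 < 20485 = q_8, so the answer is 52877/4129.

52877/4129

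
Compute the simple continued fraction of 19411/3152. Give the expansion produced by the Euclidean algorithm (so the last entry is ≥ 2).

19411 = 6*3152 + 499
3152 = 6*499 + 158
499 = 3*158 + 25
158 = 6*25 + 8
25 = 3*8 + 1
8 = 8*1 + 0  (stop)
So 19411/3152 = [6; 6, 3, 6, 3, 8].

[6; 6, 3, 6, 3, 8]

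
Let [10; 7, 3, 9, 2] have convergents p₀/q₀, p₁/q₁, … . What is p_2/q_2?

223/22

Using pₖ = aₖpₖ₋₁ + pₖ₋₂, qₖ = aₖqₖ₋₁ + qₖ₋₂ (with p₋₁=1, p₋₂=0, q₋₁=0, q₋₂=1):
  k=0: a=10, p=10, q=1
  k=1: a=7, p=71, q=7
  k=2: a=3, p=223, q=22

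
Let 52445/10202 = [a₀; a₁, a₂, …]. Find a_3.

7

52445 = 5·10202 + 1435   →  a_0 = 5
10202 = 7·1435 + 157   →  a_1 = 7
1435 = 9·157 + 22   →  a_2 = 9
157 = 7·22 + 3   →  a_3 = 7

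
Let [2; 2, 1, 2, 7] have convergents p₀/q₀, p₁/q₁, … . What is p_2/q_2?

7/3

Using pₖ = aₖpₖ₋₁ + pₖ₋₂, qₖ = aₖqₖ₋₁ + qₖ₋₂ (with p₋₁=1, p₋₂=0, q₋₁=0, q₋₂=1):
  k=0: a=2, p=2, q=1
  k=1: a=2, p=5, q=2
  k=2: a=1, p=7, q=3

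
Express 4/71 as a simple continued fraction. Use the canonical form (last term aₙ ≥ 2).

[0; 17, 1, 3]

4 = 0*71 + 4
71 = 17*4 + 3
4 = 1*3 + 1
3 = 3*1 + 0  (stop)
So 4/71 = [0; 17, 1, 3].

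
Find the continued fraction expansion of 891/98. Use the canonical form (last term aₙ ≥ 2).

[9; 10, 1, 8]

891 = 9·98 + 9
98 = 10·9 + 8
9 = 1·8 + 1
8 = 8·1 + 0  (stop)
So 891/98 = [9; 10, 1, 8].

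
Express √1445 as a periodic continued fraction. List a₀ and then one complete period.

[38; 76]

a₀ = ⌊√1445⌋ = 38.
With m₀=0, d₀=1 and mₖ₊₁ = dₖaₖ − mₖ, dₖ₊₁ = (n − mₖ₊₁²)/dₖ, aₖ₊₁ = ⌊(a₀+mₖ₊₁)/dₖ₊₁⌋:
  k=1: m=38, d=1, a=76
d=1 and a=2a₀=76 at k=1, so the next step gives (m, d) = (38, 1) again — its k=1 value — and the period has length 1.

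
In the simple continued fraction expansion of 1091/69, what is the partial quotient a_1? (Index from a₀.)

1091 = 15·69 + 56   →  a_0 = 15
69 = 1·56 + 13   →  a_1 = 1

1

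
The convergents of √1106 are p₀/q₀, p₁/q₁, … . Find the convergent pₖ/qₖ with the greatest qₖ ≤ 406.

5055/152

√1106 = [33; 3, 1, 8, 1, 3, 66, …] (period length 6).
Convergents:
  p_0/q_0 = 33/1
  p_1/q_1 = 100/3
  p_2/q_2 = 133/4
  p_3/q_3 = 1164/35
  p_4/q_4 = 1297/39
  p_5/q_5 = 5055/152
  p_6/q_6 = 334927/10071
q_5 = 152 ≤ 406 < 10071 = q_6, so the answer is 5055/152.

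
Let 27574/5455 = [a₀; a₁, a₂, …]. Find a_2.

4

27574 = 5·5455 + 299   →  a_0 = 5
5455 = 18·299 + 73   →  a_1 = 18
299 = 4·73 + 7   →  a_2 = 4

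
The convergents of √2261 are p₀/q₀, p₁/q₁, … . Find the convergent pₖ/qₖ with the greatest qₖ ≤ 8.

95/2

√2261 = [47; 1, 1, 4, 1, 1, 94, …] (period length 6).
Convergents:
  p_0/q_0 = 47/1
  p_1/q_1 = 48/1
  p_2/q_2 = 95/2
  p_3/q_3 = 428/9
q_2 = 2 ≤ 8 < 9 = q_3, so the answer is 95/2.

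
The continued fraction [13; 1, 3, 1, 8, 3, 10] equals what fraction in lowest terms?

Fold from the inside: start with 10/1.
  3 + 1/10 = 31/10
  8 + 10/31 = 258/31
  1 + 31/258 = 289/258
  3 + 258/289 = 1125/289
  1 + 289/1125 = 1414/1125
  13 + 1125/1414 = 19507/1414

19507/1414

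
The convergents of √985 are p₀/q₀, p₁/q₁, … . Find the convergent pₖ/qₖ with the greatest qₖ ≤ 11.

√985 = [31; 2, 1, 1, 2, 62, …] (period length 5).
Convergents:
  p_0/q_0 = 31/1
  p_1/q_1 = 63/2
  p_2/q_2 = 94/3
  p_3/q_3 = 157/5
  p_4/q_4 = 408/13
q_3 = 5 ≤ 11 < 13 = q_4, so the answer is 157/5.

157/5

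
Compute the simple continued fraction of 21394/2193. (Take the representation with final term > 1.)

21394 = 9·2193 + 1657
2193 = 1·1657 + 536
1657 = 3·536 + 49
536 = 10·49 + 46
49 = 1·46 + 3
46 = 15·3 + 1
3 = 3·1 + 0  (stop)
So 21394/2193 = [9; 1, 3, 10, 1, 15, 3].

[9; 1, 3, 10, 1, 15, 3]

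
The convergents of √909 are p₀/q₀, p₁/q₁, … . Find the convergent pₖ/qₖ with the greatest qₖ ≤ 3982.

√909 = [30; 6, 1, 2, 6, 2, 1, 6, 60, …] (period length 8).
Convergents:
  p_0/q_0 = 30/1
  p_1/q_1 = 181/6
  p_2/q_2 = 211/7
  p_3/q_3 = 603/20
  p_4/q_4 = 3829/127
  p_5/q_5 = 8261/274
  p_6/q_6 = 12090/401
  p_7/q_7 = 80801/2680
  p_8/q_8 = 4860150/161201
q_7 = 2680 ≤ 3982 < 161201 = q_8, so the answer is 80801/2680.

80801/2680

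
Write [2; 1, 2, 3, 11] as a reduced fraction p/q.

Using pₖ = aₖpₖ₋₁ + pₖ₋₂ and qₖ = aₖqₖ₋₁ + qₖ₋₂:
  k=0: a=2, p=2, q=1
  k=1: a=1, p=3, q=1
  k=2: a=2, p=8, q=3
  k=3: a=3, p=27, q=10
  k=4: a=11, p=305, q=113

305/113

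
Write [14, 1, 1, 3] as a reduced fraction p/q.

102/7

Fold from the inside: start with 3/1.
  1 + 1/3 = 4/3
  1 + 3/4 = 7/4
  14 + 4/7 = 102/7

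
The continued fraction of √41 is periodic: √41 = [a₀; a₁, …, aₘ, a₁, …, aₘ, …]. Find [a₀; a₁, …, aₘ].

a₀ = ⌊√41⌋ = 6.
With m₀=0, d₀=1 and mₖ₊₁ = dₖaₖ − mₖ, dₖ₊₁ = (n − mₖ₊₁²)/dₖ, aₖ₊₁ = ⌊(a₀+mₖ₊₁)/dₖ₊₁⌋:
  k=1: m=6, d=5, a=2
  k=2: m=4, d=5, a=2
  k=3: m=6, d=1, a=12
d=1 and a=2a₀=12 at k=3, so the next step gives (m, d) = (6, 5) again — its k=1 value — and the period has length 3.

[6; 2, 2, 12]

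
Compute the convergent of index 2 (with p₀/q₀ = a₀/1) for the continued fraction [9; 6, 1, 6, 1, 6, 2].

Using pₖ = aₖpₖ₋₁ + pₖ₋₂, qₖ = aₖqₖ₋₁ + qₖ₋₂ (with p₋₁=1, p₋₂=0, q₋₁=0, q₋₂=1):
  k=0: a=9, p=9, q=1
  k=1: a=6, p=55, q=6
  k=2: a=1, p=64, q=7

64/7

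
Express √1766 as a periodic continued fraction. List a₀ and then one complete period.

a₀ = ⌊√1766⌋ = 42.

[42; 42, 84]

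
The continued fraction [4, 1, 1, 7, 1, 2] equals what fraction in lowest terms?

Using pₖ = aₖpₖ₋₁ + pₖ₋₂ and qₖ = aₖqₖ₋₁ + qₖ₋₂:
  k=0: a=4, p=4, q=1
  k=1: a=1, p=5, q=1
  k=2: a=1, p=9, q=2
  k=3: a=7, p=68, q=15
  k=4: a=1, p=77, q=17
  k=5: a=2, p=222, q=49

222/49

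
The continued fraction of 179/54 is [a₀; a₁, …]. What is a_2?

5

179 = 3·54 + 17   →  a_0 = 3
54 = 3·17 + 3   →  a_1 = 3
17 = 5·3 + 2   →  a_2 = 5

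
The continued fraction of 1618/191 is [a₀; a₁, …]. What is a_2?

1618 = 8·191 + 90   →  a_0 = 8
191 = 2·90 + 11   →  a_1 = 2
90 = 8·11 + 2   →  a_2 = 8

8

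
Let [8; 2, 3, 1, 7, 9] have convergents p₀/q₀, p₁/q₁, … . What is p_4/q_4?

Using pₖ = aₖpₖ₋₁ + pₖ₋₂, qₖ = aₖqₖ₋₁ + qₖ₋₂ (with p₋₁=1, p₋₂=0, q₋₁=0, q₋₂=1):
  k=0: a=8, p=8, q=1
  k=1: a=2, p=17, q=2
  k=2: a=3, p=59, q=7
  k=3: a=1, p=76, q=9
  k=4: a=7, p=591, q=70

591/70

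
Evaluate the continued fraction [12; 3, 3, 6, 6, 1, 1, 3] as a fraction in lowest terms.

Using pₖ = aₖpₖ₋₁ + pₖ₋₂ and qₖ = aₖqₖ₋₁ + qₖ₋₂:
  k=0: a=12, p=12, q=1
  k=1: a=3, p=37, q=3
  k=2: a=3, p=123, q=10
  k=3: a=6, p=775, q=63
  k=4: a=6, p=4773, q=388
  k=5: a=1, p=5548, q=451
  k=6: a=1, p=10321, q=839
  k=7: a=3, p=36511, q=2968

36511/2968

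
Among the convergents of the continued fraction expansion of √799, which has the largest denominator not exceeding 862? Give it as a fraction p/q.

√799 = [28; 3, 1, 3, 56, …] (period length 4).
Convergents:
  p_0/q_0 = 28/1
  p_1/q_1 = 85/3
  p_2/q_2 = 113/4
  p_3/q_3 = 424/15
  p_4/q_4 = 23857/844
  p_5/q_5 = 71995/2547
q_4 = 844 ≤ 862 < 2547 = q_5, so the answer is 23857/844.

23857/844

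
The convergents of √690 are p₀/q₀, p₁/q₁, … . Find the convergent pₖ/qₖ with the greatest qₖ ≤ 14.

√690 = [26; 3, 1, 2, 1, 3, 52, …] (period length 6).
Convergents:
  p_0/q_0 = 26/1
  p_1/q_1 = 79/3
  p_2/q_2 = 105/4
  p_3/q_3 = 289/11
  p_4/q_4 = 394/15
q_3 = 11 ≤ 14 < 15 = q_4, so the answer is 289/11.

289/11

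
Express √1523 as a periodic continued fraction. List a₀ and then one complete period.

a₀ = ⌊√1523⌋ = 39.

[39; 39, 78]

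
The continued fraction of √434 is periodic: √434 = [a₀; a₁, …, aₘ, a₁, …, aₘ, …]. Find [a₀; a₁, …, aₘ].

[20; 1, 4, 1, 40]

a₀ = ⌊√434⌋ = 20.
With m₀=0, d₀=1 and mₖ₊₁ = dₖaₖ − mₖ, dₖ₊₁ = (n − mₖ₊₁²)/dₖ, aₖ₊₁ = ⌊(a₀+mₖ₊₁)/dₖ₊₁⌋:
  k=1: m=20, d=34, a=1
  k=2: m=14, d=7, a=4
  k=3: m=14, d=34, a=1
  k=4: m=20, d=1, a=40
d=1 and a=2a₀=40 at k=4, so the next step gives (m, d) = (20, 34) again — its k=1 value — and the period has length 4.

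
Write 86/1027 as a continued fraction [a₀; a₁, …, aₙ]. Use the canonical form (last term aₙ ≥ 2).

86 = 0*1027 + 86
1027 = 11*86 + 81
86 = 1*81 + 5
81 = 16*5 + 1
5 = 5*1 + 0  (stop)
So 86/1027 = [0; 11, 1, 16, 5].

[0; 11, 1, 16, 5]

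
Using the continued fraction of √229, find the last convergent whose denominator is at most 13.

121/8

√229 = [15; 7, 1, 1, 7, 30, …] (period length 5).
Convergents:
  p_0/q_0 = 15/1
  p_1/q_1 = 106/7
  p_2/q_2 = 121/8
  p_3/q_3 = 227/15
q_2 = 8 ≤ 13 < 15 = q_3, so the answer is 121/8.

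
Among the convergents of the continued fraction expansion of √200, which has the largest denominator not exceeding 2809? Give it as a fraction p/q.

19601/1386

√200 = [14; 7, 28, …] (period length 2).
Convergents:
  p_0/q_0 = 14/1
  p_1/q_1 = 99/7
  p_2/q_2 = 2786/197
  p_3/q_3 = 19601/1386
  p_4/q_4 = 551614/39005
q_3 = 1386 ≤ 2809 < 39005 = q_4, so the answer is 19601/1386.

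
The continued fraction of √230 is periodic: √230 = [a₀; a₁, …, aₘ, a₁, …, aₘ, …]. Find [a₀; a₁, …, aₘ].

a₀ = ⌊√230⌋ = 15.
With m₀=0, d₀=1 and mₖ₊₁ = dₖaₖ − mₖ, dₖ₊₁ = (n − mₖ₊₁²)/dₖ, aₖ₊₁ = ⌊(a₀+mₖ₊₁)/dₖ₊₁⌋:
  k=1: m=15, d=5, a=6
  k=2: m=15, d=1, a=30
d=1 and a=2a₀=30 at k=2, so the next step gives (m, d) = (15, 5) again — its k=1 value — and the period has length 2.

[15; 6, 30]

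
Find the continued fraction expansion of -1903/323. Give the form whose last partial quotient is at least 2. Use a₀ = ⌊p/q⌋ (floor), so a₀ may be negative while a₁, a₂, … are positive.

-1903 = -6*323 + 35
323 = 9*35 + 8
35 = 4*8 + 3
8 = 2*3 + 2
3 = 1*2 + 1
2 = 2*1 + 0  (stop)
So -1903/323 = [-6; 9, 4, 2, 1, 2].

[-6; 9, 4, 2, 1, 2]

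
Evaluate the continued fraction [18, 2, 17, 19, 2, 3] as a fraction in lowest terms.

88251/4774

Using pₖ = aₖpₖ₋₁ + pₖ₋₂ and qₖ = aₖqₖ₋₁ + qₖ₋₂:
  k=0: a=18, p=18, q=1
  k=1: a=2, p=37, q=2
  k=2: a=17, p=647, q=35
  k=3: a=19, p=12330, q=667
  k=4: a=2, p=25307, q=1369
  k=5: a=3, p=88251, q=4774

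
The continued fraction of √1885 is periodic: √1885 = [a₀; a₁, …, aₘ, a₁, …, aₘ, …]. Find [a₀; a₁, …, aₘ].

a₀ = ⌊√1885⌋ = 43.

[43; 2, 2, 2, 86]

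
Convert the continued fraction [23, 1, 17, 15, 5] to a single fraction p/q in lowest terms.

Using pₖ = aₖpₖ₋₁ + pₖ₋₂ and qₖ = aₖqₖ₋₁ + qₖ₋₂:
  k=0: a=23, p=23, q=1
  k=1: a=1, p=24, q=1
  k=2: a=17, p=431, q=18
  k=3: a=15, p=6489, q=271
  k=4: a=5, p=32876, q=1373

32876/1373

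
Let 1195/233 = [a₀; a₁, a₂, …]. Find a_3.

3

1195 = 5·233 + 30   →  a_0 = 5
233 = 7·30 + 23   →  a_1 = 7
30 = 1·23 + 7   →  a_2 = 1
23 = 3·7 + 2   →  a_3 = 3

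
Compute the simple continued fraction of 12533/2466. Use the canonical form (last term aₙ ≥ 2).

[5; 12, 6, 1, 3, 3, 2]

12533 = 5×2466 + 203
2466 = 12×203 + 30
203 = 6×30 + 23
30 = 1×23 + 7
23 = 3×7 + 2
7 = 3×2 + 1
2 = 2×1 + 0  (stop)
So 12533/2466 = [5; 12, 6, 1, 3, 3, 2].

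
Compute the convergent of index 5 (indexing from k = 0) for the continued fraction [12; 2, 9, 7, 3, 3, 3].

17551/1407

Using pₖ = aₖpₖ₋₁ + pₖ₋₂, qₖ = aₖqₖ₋₁ + qₖ₋₂ (with p₋₁=1, p₋₂=0, q₋₁=0, q₋₂=1):
  k=0: a=12, p=12, q=1
  k=1: a=2, p=25, q=2
  k=2: a=9, p=237, q=19
  k=3: a=7, p=1684, q=135
  k=4: a=3, p=5289, q=424
  k=5: a=3, p=17551, q=1407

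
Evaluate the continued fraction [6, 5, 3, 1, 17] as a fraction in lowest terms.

2309/373

Using pₖ = aₖpₖ₋₁ + pₖ₋₂ and qₖ = aₖqₖ₋₁ + qₖ₋₂:
  k=0: a=6, p=6, q=1
  k=1: a=5, p=31, q=5
  k=2: a=3, p=99, q=16
  k=3: a=1, p=130, q=21
  k=4: a=17, p=2309, q=373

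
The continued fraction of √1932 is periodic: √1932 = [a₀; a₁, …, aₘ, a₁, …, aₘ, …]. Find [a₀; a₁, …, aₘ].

a₀ = ⌊√1932⌋ = 43.
With m₀=0, d₀=1 and mₖ₊₁ = dₖaₖ − mₖ, dₖ₊₁ = (n − mₖ₊₁²)/dₖ, aₖ₊₁ = ⌊(a₀+mₖ₊₁)/dₖ₊₁⌋:
  k=1: m=43, d=83, a=1
  k=2: m=40, d=4, a=20
  k=3: m=40, d=83, a=1
  k=4: m=43, d=1, a=86
d=1 and a=2a₀=86 at k=4, so the next step gives (m, d) = (43, 83) again — its k=1 value — and the period has length 4.

[43; 1, 20, 1, 86]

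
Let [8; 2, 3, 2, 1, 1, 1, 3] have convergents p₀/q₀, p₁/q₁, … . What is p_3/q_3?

Using pₖ = aₖpₖ₋₁ + pₖ₋₂, qₖ = aₖqₖ₋₁ + qₖ₋₂ (with p₋₁=1, p₋₂=0, q₋₁=0, q₋₂=1):
  k=0: a=8, p=8, q=1
  k=1: a=2, p=17, q=2
  k=2: a=3, p=59, q=7
  k=3: a=2, p=135, q=16

135/16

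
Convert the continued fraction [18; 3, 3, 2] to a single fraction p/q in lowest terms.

Using pₖ = aₖpₖ₋₁ + pₖ₋₂ and qₖ = aₖqₖ₋₁ + qₖ₋₂:
  k=0: a=18, p=18, q=1
  k=1: a=3, p=55, q=3
  k=2: a=3, p=183, q=10
  k=3: a=2, p=421, q=23

421/23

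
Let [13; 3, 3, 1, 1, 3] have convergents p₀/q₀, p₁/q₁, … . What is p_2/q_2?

Using pₖ = aₖpₖ₋₁ + pₖ₋₂, qₖ = aₖqₖ₋₁ + qₖ₋₂ (with p₋₁=1, p₋₂=0, q₋₁=0, q₋₂=1):
  k=0: a=13, p=13, q=1
  k=1: a=3, p=40, q=3
  k=2: a=3, p=133, q=10

133/10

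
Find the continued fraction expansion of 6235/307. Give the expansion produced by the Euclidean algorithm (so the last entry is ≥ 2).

[20; 3, 4, 3, 7]

6235 = 20*307 + 95
307 = 3*95 + 22
95 = 4*22 + 7
22 = 3*7 + 1
7 = 7*1 + 0  (stop)
So 6235/307 = [20; 3, 4, 3, 7].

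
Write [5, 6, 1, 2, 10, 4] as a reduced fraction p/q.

Using pₖ = aₖpₖ₋₁ + pₖ₋₂ and qₖ = aₖqₖ₋₁ + qₖ₋₂:
  k=0: a=5, p=5, q=1
  k=1: a=6, p=31, q=6
  k=2: a=1, p=36, q=7
  k=3: a=2, p=103, q=20
  k=4: a=10, p=1066, q=207
  k=5: a=4, p=4367, q=848

4367/848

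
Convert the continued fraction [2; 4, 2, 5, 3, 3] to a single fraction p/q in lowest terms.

Fold from the inside: start with 3/1.
  3 + 1/3 = 10/3
  5 + 3/10 = 53/10
  2 + 10/53 = 116/53
  4 + 53/116 = 517/116
  2 + 116/517 = 1150/517

1150/517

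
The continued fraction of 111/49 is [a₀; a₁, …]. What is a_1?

3

111 = 2·49 + 13   →  a_0 = 2
49 = 3·13 + 10   →  a_1 = 3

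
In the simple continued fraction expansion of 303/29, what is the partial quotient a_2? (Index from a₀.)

4

303 = 10·29 + 13   →  a_0 = 10
29 = 2·13 + 3   →  a_1 = 2
13 = 4·3 + 1   →  a_2 = 4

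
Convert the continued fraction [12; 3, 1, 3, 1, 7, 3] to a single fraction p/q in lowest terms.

Fold from the inside: start with 3/1.
  7 + 1/3 = 22/3
  1 + 3/22 = 25/22
  3 + 22/25 = 97/25
  1 + 25/97 = 122/97
  3 + 97/122 = 463/122
  12 + 122/463 = 5678/463

5678/463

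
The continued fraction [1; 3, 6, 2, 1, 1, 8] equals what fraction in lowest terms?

Fold from the inside: start with 8/1.
  1 + 1/8 = 9/8
  1 + 8/9 = 17/9
  2 + 9/17 = 43/17
  6 + 17/43 = 275/43
  3 + 43/275 = 868/275
  1 + 275/868 = 1143/868

1143/868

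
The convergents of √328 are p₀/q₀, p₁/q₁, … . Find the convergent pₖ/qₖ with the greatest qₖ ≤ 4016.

√328 = [18; 9, 36, …] (period length 2).
Convergents:
  p_0/q_0 = 18/1
  p_1/q_1 = 163/9
  p_2/q_2 = 5886/325
  p_3/q_3 = 53137/2934
  p_4/q_4 = 1918818/105949
q_3 = 2934 ≤ 4016 < 105949 = q_4, so the answer is 53137/2934.

53137/2934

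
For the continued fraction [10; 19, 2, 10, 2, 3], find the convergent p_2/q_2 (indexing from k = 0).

392/39

Using pₖ = aₖpₖ₋₁ + pₖ₋₂, qₖ = aₖqₖ₋₁ + qₖ₋₂ (with p₋₁=1, p₋₂=0, q₋₁=0, q₋₂=1):
  k=0: a=10, p=10, q=1
  k=1: a=19, p=191, q=19
  k=2: a=2, p=392, q=39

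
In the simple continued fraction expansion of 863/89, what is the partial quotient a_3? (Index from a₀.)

3

863 = 9·89 + 62   →  a_0 = 9
89 = 1·62 + 27   →  a_1 = 1
62 = 2·27 + 8   →  a_2 = 2
27 = 3·8 + 3   →  a_3 = 3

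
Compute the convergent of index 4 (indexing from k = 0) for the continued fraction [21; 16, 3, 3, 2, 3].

7898/375

Using pₖ = aₖpₖ₋₁ + pₖ₋₂, qₖ = aₖqₖ₋₁ + qₖ₋₂ (with p₋₁=1, p₋₂=0, q₋₁=0, q₋₂=1):
  k=0: a=21, p=21, q=1
  k=1: a=16, p=337, q=16
  k=2: a=3, p=1032, q=49
  k=3: a=3, p=3433, q=163
  k=4: a=2, p=7898, q=375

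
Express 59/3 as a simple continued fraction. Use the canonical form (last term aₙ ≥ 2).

[19; 1, 2]

59 = 19×3 + 2
3 = 1×2 + 1
2 = 2×1 + 0  (stop)
So 59/3 = [19; 1, 2].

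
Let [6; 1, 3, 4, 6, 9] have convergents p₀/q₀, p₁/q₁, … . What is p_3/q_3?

Using pₖ = aₖpₖ₋₁ + pₖ₋₂, qₖ = aₖqₖ₋₁ + qₖ₋₂ (with p₋₁=1, p₋₂=0, q₋₁=0, q₋₂=1):
  k=0: a=6, p=6, q=1
  k=1: a=1, p=7, q=1
  k=2: a=3, p=27, q=4
  k=3: a=4, p=115, q=17

115/17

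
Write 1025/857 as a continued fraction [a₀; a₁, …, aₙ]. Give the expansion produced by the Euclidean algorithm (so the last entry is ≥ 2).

1025 = 1·857 + 168
857 = 5·168 + 17
168 = 9·17 + 15
17 = 1·15 + 2
15 = 7·2 + 1
2 = 2·1 + 0  (stop)
So 1025/857 = [1; 5, 9, 1, 7, 2].

[1; 5, 9, 1, 7, 2]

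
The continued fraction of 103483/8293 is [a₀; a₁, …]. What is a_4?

1

103483 = 12·8293 + 3967   →  a_0 = 12
8293 = 2·3967 + 359   →  a_1 = 2
3967 = 11·359 + 18   →  a_2 = 11
359 = 19·18 + 17   →  a_3 = 19
18 = 1·17 + 1   →  a_4 = 1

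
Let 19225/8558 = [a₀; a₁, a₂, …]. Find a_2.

19225 = 2·8558 + 2109   →  a_0 = 2
8558 = 4·2109 + 122   →  a_1 = 4
2109 = 17·122 + 35   →  a_2 = 17

17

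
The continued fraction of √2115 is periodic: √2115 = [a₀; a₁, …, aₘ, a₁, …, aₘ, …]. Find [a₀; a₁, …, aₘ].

[45; 1, 90]

a₀ = ⌊√2115⌋ = 45.
With m₀=0, d₀=1 and mₖ₊₁ = dₖaₖ − mₖ, dₖ₊₁ = (n − mₖ₊₁²)/dₖ, aₖ₊₁ = ⌊(a₀+mₖ₊₁)/dₖ₊₁⌋:
  k=1: m=45, d=90, a=1
  k=2: m=45, d=1, a=90
d=1 and a=2a₀=90 at k=2, so the next step gives (m, d) = (45, 90) again — its k=1 value — and the period has length 2.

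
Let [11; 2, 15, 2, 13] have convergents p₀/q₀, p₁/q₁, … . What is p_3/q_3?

735/64

Using pₖ = aₖpₖ₋₁ + pₖ₋₂, qₖ = aₖqₖ₋₁ + qₖ₋₂ (with p₋₁=1, p₋₂=0, q₋₁=0, q₋₂=1):
  k=0: a=11, p=11, q=1
  k=1: a=2, p=23, q=2
  k=2: a=15, p=356, q=31
  k=3: a=2, p=735, q=64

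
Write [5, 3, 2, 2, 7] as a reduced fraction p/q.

Using pₖ = aₖpₖ₋₁ + pₖ₋₂ and qₖ = aₖqₖ₋₁ + qₖ₋₂:
  k=0: a=5, p=5, q=1
  k=1: a=3, p=16, q=3
  k=2: a=2, p=37, q=7
  k=3: a=2, p=90, q=17
  k=4: a=7, p=667, q=126

667/126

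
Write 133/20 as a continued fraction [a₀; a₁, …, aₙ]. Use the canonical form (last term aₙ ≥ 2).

133 = 6*20 + 13
20 = 1*13 + 7
13 = 1*7 + 6
7 = 1*6 + 1
6 = 6*1 + 0  (stop)
So 133/20 = [6; 1, 1, 1, 6].

[6; 1, 1, 1, 6]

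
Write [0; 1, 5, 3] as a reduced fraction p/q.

16/19

Fold from the inside: start with 3/1.
  5 + 1/3 = 16/3
  1 + 3/16 = 19/16
  0 + 16/19 = 16/19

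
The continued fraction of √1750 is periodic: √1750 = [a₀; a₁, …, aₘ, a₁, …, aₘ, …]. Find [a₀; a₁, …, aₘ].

a₀ = ⌊√1750⌋ = 41.
With m₀=0, d₀=1 and mₖ₊₁ = dₖaₖ − mₖ, dₖ₊₁ = (n − mₖ₊₁²)/dₖ, aₖ₊₁ = ⌊(a₀+mₖ₊₁)/dₖ₊₁⌋:
  k=1: m=41, d=69, a=1
  k=2: m=28, d=14, a=4
  k=3: m=28, d=69, a=1
  k=4: m=41, d=1, a=82
d=1 and a=2a₀=82 at k=4, so the next step gives (m, d) = (41, 69) again — its k=1 value — and the period has length 4.

[41; 1, 4, 1, 82]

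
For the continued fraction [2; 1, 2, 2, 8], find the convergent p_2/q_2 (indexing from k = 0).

Using pₖ = aₖpₖ₋₁ + pₖ₋₂, qₖ = aₖqₖ₋₁ + qₖ₋₂ (with p₋₁=1, p₋₂=0, q₋₁=0, q₋₂=1):
  k=0: a=2, p=2, q=1
  k=1: a=1, p=3, q=1
  k=2: a=2, p=8, q=3

8/3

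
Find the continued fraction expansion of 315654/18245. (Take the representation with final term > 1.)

315654 = 17×18245 + 5489
18245 = 3×5489 + 1778
5489 = 3×1778 + 155
1778 = 11×155 + 73
155 = 2×73 + 9
73 = 8×9 + 1
9 = 9×1 + 0  (stop)
So 315654/18245 = [17; 3, 3, 11, 2, 8, 9].

[17; 3, 3, 11, 2, 8, 9]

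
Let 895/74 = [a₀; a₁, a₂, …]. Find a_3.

1

895 = 12·74 + 7   →  a_0 = 12
74 = 10·7 + 4   →  a_1 = 10
7 = 1·4 + 3   →  a_2 = 1
4 = 1·3 + 1   →  a_3 = 1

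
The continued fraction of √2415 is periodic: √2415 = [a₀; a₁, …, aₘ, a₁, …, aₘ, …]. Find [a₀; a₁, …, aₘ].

[49; 7, 98]

a₀ = ⌊√2415⌋ = 49.
With m₀=0, d₀=1 and mₖ₊₁ = dₖaₖ − mₖ, dₖ₊₁ = (n − mₖ₊₁²)/dₖ, aₖ₊₁ = ⌊(a₀+mₖ₊₁)/dₖ₊₁⌋:
  k=1: m=49, d=14, a=7
  k=2: m=49, d=1, a=98
d=1 and a=2a₀=98 at k=2, so the next step gives (m, d) = (49, 14) again — its k=1 value — and the period has length 2.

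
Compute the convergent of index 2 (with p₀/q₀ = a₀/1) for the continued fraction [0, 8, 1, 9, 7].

Using pₖ = aₖpₖ₋₁ + pₖ₋₂, qₖ = aₖqₖ₋₁ + qₖ₋₂ (with p₋₁=1, p₋₂=0, q₋₁=0, q₋₂=1):
  k=0: a=0, p=0, q=1
  k=1: a=8, p=1, q=8
  k=2: a=1, p=1, q=9

1/9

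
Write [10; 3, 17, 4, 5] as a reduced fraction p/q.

11432/1107

Using pₖ = aₖpₖ₋₁ + pₖ₋₂ and qₖ = aₖqₖ₋₁ + qₖ₋₂:
  k=0: a=10, p=10, q=1
  k=1: a=3, p=31, q=3
  k=2: a=17, p=537, q=52
  k=3: a=4, p=2179, q=211
  k=4: a=5, p=11432, q=1107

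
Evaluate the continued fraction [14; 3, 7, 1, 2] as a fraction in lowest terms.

1031/72

Using pₖ = aₖpₖ₋₁ + pₖ₋₂ and qₖ = aₖqₖ₋₁ + qₖ₋₂:
  k=0: a=14, p=14, q=1
  k=1: a=3, p=43, q=3
  k=2: a=7, p=315, q=22
  k=3: a=1, p=358, q=25
  k=4: a=2, p=1031, q=72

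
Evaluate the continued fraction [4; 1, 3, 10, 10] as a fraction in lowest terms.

Fold from the inside: start with 10/1.
  10 + 1/10 = 101/10
  3 + 10/101 = 313/101
  1 + 101/313 = 414/313
  4 + 313/414 = 1969/414

1969/414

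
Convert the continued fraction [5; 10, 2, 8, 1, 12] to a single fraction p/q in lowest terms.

Fold from the inside: start with 12/1.
  1 + 1/12 = 13/12
  8 + 12/13 = 116/13
  2 + 13/116 = 245/116
  10 + 116/245 = 2566/245
  5 + 245/2566 = 13075/2566

13075/2566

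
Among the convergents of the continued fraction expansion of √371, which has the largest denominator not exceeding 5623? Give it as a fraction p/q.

64853/3367

√371 = [19; 3, 1, 4, 1, 3, 38, …] (period length 6).
Convergents:
  p_0/q_0 = 19/1
  p_1/q_1 = 58/3
  p_2/q_2 = 77/4
  p_3/q_3 = 366/19
  p_4/q_4 = 443/23
  p_5/q_5 = 1695/88
  p_6/q_6 = 64853/3367
  p_7/q_7 = 196254/10189
q_6 = 3367 ≤ 5623 < 10189 = q_7, so the answer is 64853/3367.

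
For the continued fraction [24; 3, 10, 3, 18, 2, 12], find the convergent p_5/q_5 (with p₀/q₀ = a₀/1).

87903/3614

Using pₖ = aₖpₖ₋₁ + pₖ₋₂, qₖ = aₖqₖ₋₁ + qₖ₋₂ (with p₋₁=1, p₋₂=0, q₋₁=0, q₋₂=1):
  k=0: a=24, p=24, q=1
  k=1: a=3, p=73, q=3
  k=2: a=10, p=754, q=31
  k=3: a=3, p=2335, q=96
  k=4: a=18, p=42784, q=1759
  k=5: a=2, p=87903, q=3614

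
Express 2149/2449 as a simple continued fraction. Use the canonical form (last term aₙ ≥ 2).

2149 = 0*2449 + 2149
2449 = 1*2149 + 300
2149 = 7*300 + 49
300 = 6*49 + 6
49 = 8*6 + 1
6 = 6*1 + 0  (stop)
So 2149/2449 = [0; 1, 7, 6, 8, 6].

[0; 1, 7, 6, 8, 6]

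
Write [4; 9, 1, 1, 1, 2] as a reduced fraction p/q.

316/77

Fold from the inside: start with 2/1.
  1 + 1/2 = 3/2
  1 + 2/3 = 5/3
  1 + 3/5 = 8/5
  9 + 5/8 = 77/8
  4 + 8/77 = 316/77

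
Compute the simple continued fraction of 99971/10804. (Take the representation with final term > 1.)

99971 = 9*10804 + 2735
10804 = 3*2735 + 2599
2735 = 1*2599 + 136
2599 = 19*136 + 15
136 = 9*15 + 1
15 = 15*1 + 0  (stop)
So 99971/10804 = [9; 3, 1, 19, 9, 15].

[9; 3, 1, 19, 9, 15]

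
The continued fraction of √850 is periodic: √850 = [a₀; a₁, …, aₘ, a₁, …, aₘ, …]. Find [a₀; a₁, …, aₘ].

a₀ = ⌊√850⌋ = 29.
With m₀=0, d₀=1 and mₖ₊₁ = dₖaₖ − mₖ, dₖ₊₁ = (n − mₖ₊₁²)/dₖ, aₖ₊₁ = ⌊(a₀+mₖ₊₁)/dₖ₊₁⌋:
  k=1: m=29, d=9, a=6
  k=2: m=25, d=25, a=2
  k=3: m=25, d=9, a=6
  k=4: m=29, d=1, a=58
d=1 and a=2a₀=58 at k=4, so the next step gives (m, d) = (29, 9) again — its k=1 value — and the period has length 4.

[29; 6, 2, 6, 58]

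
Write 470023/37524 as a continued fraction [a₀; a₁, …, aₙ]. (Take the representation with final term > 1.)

470023 = 12×37524 + 19735
37524 = 1×19735 + 17789
19735 = 1×17789 + 1946
17789 = 9×1946 + 275
1946 = 7×275 + 21
275 = 13×21 + 2
21 = 10×2 + 1
2 = 2×1 + 0  (stop)
So 470023/37524 = [12; 1, 1, 9, 7, 13, 10, 2].

[12; 1, 1, 9, 7, 13, 10, 2]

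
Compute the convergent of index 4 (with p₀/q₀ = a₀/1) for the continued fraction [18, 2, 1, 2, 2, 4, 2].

349/19

Using pₖ = aₖpₖ₋₁ + pₖ₋₂, qₖ = aₖqₖ₋₁ + qₖ₋₂ (with p₋₁=1, p₋₂=0, q₋₁=0, q₋₂=1):
  k=0: a=18, p=18, q=1
  k=1: a=2, p=37, q=2
  k=2: a=1, p=55, q=3
  k=3: a=2, p=147, q=8
  k=4: a=2, p=349, q=19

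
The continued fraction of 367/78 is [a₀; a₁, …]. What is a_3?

2

367 = 4·78 + 55   →  a_0 = 4
78 = 1·55 + 23   →  a_1 = 1
55 = 2·23 + 9   →  a_2 = 2
23 = 2·9 + 5   →  a_3 = 2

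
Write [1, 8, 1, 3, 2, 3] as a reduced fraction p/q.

Using pₖ = aₖpₖ₋₁ + pₖ₋₂ and qₖ = aₖqₖ₋₁ + qₖ₋₂:
  k=0: a=1, p=1, q=1
  k=1: a=8, p=9, q=8
  k=2: a=1, p=10, q=9
  k=3: a=3, p=39, q=35
  k=4: a=2, p=88, q=79
  k=5: a=3, p=303, q=272

303/272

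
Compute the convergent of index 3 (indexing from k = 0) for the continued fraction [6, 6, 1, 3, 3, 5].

166/27

Using pₖ = aₖpₖ₋₁ + pₖ₋₂, qₖ = aₖqₖ₋₁ + qₖ₋₂ (with p₋₁=1, p₋₂=0, q₋₁=0, q₋₂=1):
  k=0: a=6, p=6, q=1
  k=1: a=6, p=37, q=6
  k=2: a=1, p=43, q=7
  k=3: a=3, p=166, q=27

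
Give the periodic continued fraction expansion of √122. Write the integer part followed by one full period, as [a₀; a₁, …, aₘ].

a₀ = ⌊√122⌋ = 11.
With m₀=0, d₀=1 and mₖ₊₁ = dₖaₖ − mₖ, dₖ₊₁ = (n − mₖ₊₁²)/dₖ, aₖ₊₁ = ⌊(a₀+mₖ₊₁)/dₖ₊₁⌋:
  k=1: m=11, d=1, a=22
d=1 and a=2a₀=22 at k=1, so the next step gives (m, d) = (11, 1) again — its k=1 value — and the period has length 1.

[11; 22]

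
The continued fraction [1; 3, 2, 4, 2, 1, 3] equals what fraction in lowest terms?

Using pₖ = aₖpₖ₋₁ + pₖ₋₂ and qₖ = aₖqₖ₋₁ + qₖ₋₂:
  k=0: a=1, p=1, q=1
  k=1: a=3, p=4, q=3
  k=2: a=2, p=9, q=7
  k=3: a=4, p=40, q=31
  k=4: a=2, p=89, q=69
  k=5: a=1, p=129, q=100
  k=6: a=3, p=476, q=369

476/369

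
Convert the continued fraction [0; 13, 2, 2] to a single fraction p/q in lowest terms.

Using pₖ = aₖpₖ₋₁ + pₖ₋₂ and qₖ = aₖqₖ₋₁ + qₖ₋₂:
  k=0: a=0, p=0, q=1
  k=1: a=13, p=1, q=13
  k=2: a=2, p=2, q=27
  k=3: a=2, p=5, q=67

5/67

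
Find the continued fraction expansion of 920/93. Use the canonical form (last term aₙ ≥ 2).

920 = 9*93 + 83
93 = 1*83 + 10
83 = 8*10 + 3
10 = 3*3 + 1
3 = 3*1 + 0  (stop)
So 920/93 = [9; 1, 8, 3, 3].

[9; 1, 8, 3, 3]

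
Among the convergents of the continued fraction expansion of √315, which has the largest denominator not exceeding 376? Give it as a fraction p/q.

√315 = [17; 1, 2, 1, 34, …] (period length 4).
Convergents:
  p_0/q_0 = 17/1
  p_1/q_1 = 18/1
  p_2/q_2 = 53/3
  p_3/q_3 = 71/4
  p_4/q_4 = 2467/139
  p_5/q_5 = 2538/143
  p_6/q_6 = 7543/425
q_5 = 143 ≤ 376 < 425 = q_6, so the answer is 2538/143.

2538/143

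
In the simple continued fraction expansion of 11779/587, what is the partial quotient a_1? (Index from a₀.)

11779 = 20·587 + 39   →  a_0 = 20
587 = 15·39 + 2   →  a_1 = 15

15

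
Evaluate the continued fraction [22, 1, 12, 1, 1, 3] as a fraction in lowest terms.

2178/95

Fold from the inside: start with 3/1.
  1 + 1/3 = 4/3
  1 + 3/4 = 7/4
  12 + 4/7 = 88/7
  1 + 7/88 = 95/88
  22 + 88/95 = 2178/95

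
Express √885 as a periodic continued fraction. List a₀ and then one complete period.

[29; 1, 2, 1, 58]

a₀ = ⌊√885⌋ = 29.
With m₀=0, d₀=1 and mₖ₊₁ = dₖaₖ − mₖ, dₖ₊₁ = (n − mₖ₊₁²)/dₖ, aₖ₊₁ = ⌊(a₀+mₖ₊₁)/dₖ₊₁⌋:
  k=1: m=29, d=44, a=1
  k=2: m=15, d=15, a=2
  k=3: m=15, d=44, a=1
  k=4: m=29, d=1, a=58
d=1 and a=2a₀=58 at k=4, so the next step gives (m, d) = (29, 44) again — its k=1 value — and the period has length 4.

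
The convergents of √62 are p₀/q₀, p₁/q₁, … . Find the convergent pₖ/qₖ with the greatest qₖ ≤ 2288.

√62 = [7; 1, 6, 1, 14, …] (period length 4).
Convergents:
  p_0/q_0 = 7/1
  p_1/q_1 = 8/1
  p_2/q_2 = 55/7
  p_3/q_3 = 63/8
  p_4/q_4 = 937/119
  p_5/q_5 = 1000/127
  p_6/q_6 = 6937/881
  p_7/q_7 = 7937/1008
  p_8/q_8 = 118055/14993
q_7 = 1008 ≤ 2288 < 14993 = q_8, so the answer is 7937/1008.

7937/1008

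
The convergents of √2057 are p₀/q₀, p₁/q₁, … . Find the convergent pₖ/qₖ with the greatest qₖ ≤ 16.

√2057 = [45; 2, 1, 4, 1, 2, 90, …] (period length 6).
Convergents:
  p_0/q_0 = 45/1
  p_1/q_1 = 91/2
  p_2/q_2 = 136/3
  p_3/q_3 = 635/14
  p_4/q_4 = 771/17
q_3 = 14 ≤ 16 < 17 = q_4, so the answer is 635/14.

635/14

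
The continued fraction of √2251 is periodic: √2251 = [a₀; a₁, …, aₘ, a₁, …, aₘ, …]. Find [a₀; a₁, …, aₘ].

a₀ = ⌊√2251⌋ = 47.
With m₀=0, d₀=1 and mₖ₊₁ = dₖaₖ − mₖ, dₖ₊₁ = (n − mₖ₊₁²)/dₖ, aₖ₊₁ = ⌊(a₀+mₖ₊₁)/dₖ₊₁⌋:
  k=1: m=47, d=42, a=2
  k=2: m=37, d=21, a=4
  k=3: m=47, d=2, a=47
  k=4: m=47, d=21, a=4
  k=5: m=37, d=42, a=2
  k=6: m=47, d=1, a=94
d=1 and a=2a₀=94 at k=6, so the next step gives (m, d) = (47, 42) again — its k=1 value — and the period has length 6.

[47; 2, 4, 47, 4, 2, 94]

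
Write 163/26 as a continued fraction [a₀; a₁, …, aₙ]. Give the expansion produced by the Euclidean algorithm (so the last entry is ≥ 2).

163 = 6*26 + 7
26 = 3*7 + 5
7 = 1*5 + 2
5 = 2*2 + 1
2 = 2*1 + 0  (stop)
So 163/26 = [6; 3, 1, 2, 2].

[6; 3, 1, 2, 2]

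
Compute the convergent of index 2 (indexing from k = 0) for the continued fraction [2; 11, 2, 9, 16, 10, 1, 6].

48/23

Using pₖ = aₖpₖ₋₁ + pₖ₋₂, qₖ = aₖqₖ₋₁ + qₖ₋₂ (with p₋₁=1, p₋₂=0, q₋₁=0, q₋₂=1):
  k=0: a=2, p=2, q=1
  k=1: a=11, p=23, q=11
  k=2: a=2, p=48, q=23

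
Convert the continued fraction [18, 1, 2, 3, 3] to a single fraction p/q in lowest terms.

617/33

Using pₖ = aₖpₖ₋₁ + pₖ₋₂ and qₖ = aₖqₖ₋₁ + qₖ₋₂:
  k=0: a=18, p=18, q=1
  k=1: a=1, p=19, q=1
  k=2: a=2, p=56, q=3
  k=3: a=3, p=187, q=10
  k=4: a=3, p=617, q=33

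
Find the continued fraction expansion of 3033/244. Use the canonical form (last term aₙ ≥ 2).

[12; 2, 3, 11, 3]

3033 = 12*244 + 105
244 = 2*105 + 34
105 = 3*34 + 3
34 = 11*3 + 1
3 = 3*1 + 0  (stop)
So 3033/244 = [12; 2, 3, 11, 3].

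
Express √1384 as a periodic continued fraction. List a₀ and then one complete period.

[37; 4, 1, 17, 1, 4, 74]

a₀ = ⌊√1384⌋ = 37.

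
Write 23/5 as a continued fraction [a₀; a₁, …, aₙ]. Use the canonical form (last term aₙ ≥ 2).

[4; 1, 1, 2]

23 = 4*5 + 3
5 = 1*3 + 2
3 = 1*2 + 1
2 = 2*1 + 0  (stop)
So 23/5 = [4; 1, 1, 2].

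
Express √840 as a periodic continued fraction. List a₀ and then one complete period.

[28; 1, 56]

a₀ = ⌊√840⌋ = 28.
With m₀=0, d₀=1 and mₖ₊₁ = dₖaₖ − mₖ, dₖ₊₁ = (n − mₖ₊₁²)/dₖ, aₖ₊₁ = ⌊(a₀+mₖ₊₁)/dₖ₊₁⌋:
  k=1: m=28, d=56, a=1
  k=2: m=28, d=1, a=56
d=1 and a=2a₀=56 at k=2, so the next step gives (m, d) = (28, 56) again — its k=1 value — and the period has length 2.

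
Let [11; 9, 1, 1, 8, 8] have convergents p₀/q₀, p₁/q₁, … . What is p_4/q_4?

Using pₖ = aₖpₖ₋₁ + pₖ₋₂, qₖ = aₖqₖ₋₁ + qₖ₋₂ (with p₋₁=1, p₋₂=0, q₋₁=0, q₋₂=1):
  k=0: a=11, p=11, q=1
  k=1: a=9, p=100, q=9
  k=2: a=1, p=111, q=10
  k=3: a=1, p=211, q=19
  k=4: a=8, p=1799, q=162

1799/162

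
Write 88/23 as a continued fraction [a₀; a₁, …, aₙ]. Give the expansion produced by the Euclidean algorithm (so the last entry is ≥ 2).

[3; 1, 4, 1, 3]

88 = 3×23 + 19
23 = 1×19 + 4
19 = 4×4 + 3
4 = 1×3 + 1
3 = 3×1 + 0  (stop)
So 88/23 = [3; 1, 4, 1, 3].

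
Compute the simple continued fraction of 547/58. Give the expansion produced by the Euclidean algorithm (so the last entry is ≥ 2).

547 = 9*58 + 25
58 = 2*25 + 8
25 = 3*8 + 1
8 = 8*1 + 0  (stop)
So 547/58 = [9; 2, 3, 8].

[9; 2, 3, 8]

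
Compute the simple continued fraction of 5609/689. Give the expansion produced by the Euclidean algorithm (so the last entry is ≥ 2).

5609 = 8×689 + 97
689 = 7×97 + 10
97 = 9×10 + 7
10 = 1×7 + 3
7 = 2×3 + 1
3 = 3×1 + 0  (stop)
So 5609/689 = [8; 7, 9, 1, 2, 3].

[8; 7, 9, 1, 2, 3]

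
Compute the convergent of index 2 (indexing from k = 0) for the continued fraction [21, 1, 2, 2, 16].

Using pₖ = aₖpₖ₋₁ + pₖ₋₂, qₖ = aₖqₖ₋₁ + qₖ₋₂ (with p₋₁=1, p₋₂=0, q₋₁=0, q₋₂=1):
  k=0: a=21, p=21, q=1
  k=1: a=1, p=22, q=1
  k=2: a=2, p=65, q=3

65/3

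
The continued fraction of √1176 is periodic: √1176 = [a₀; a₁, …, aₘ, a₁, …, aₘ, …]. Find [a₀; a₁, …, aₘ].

a₀ = ⌊√1176⌋ = 34.

[34; 3, 2, 2, 2, 3, 68]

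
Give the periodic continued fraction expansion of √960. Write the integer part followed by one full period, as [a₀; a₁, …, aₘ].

[30; 1, 60]

a₀ = ⌊√960⌋ = 30.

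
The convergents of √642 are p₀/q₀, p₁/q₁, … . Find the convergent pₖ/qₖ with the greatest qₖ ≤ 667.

√642 = [25; 2, 1, 24, 1, 2, 50, …] (period length 6).
Convergents:
  p_0/q_0 = 25/1
  p_1/q_1 = 51/2
  p_2/q_2 = 76/3
  p_3/q_3 = 1875/74
  p_4/q_4 = 1951/77
  p_5/q_5 = 5777/228
  p_6/q_6 = 290801/11477
q_5 = 228 ≤ 667 < 11477 = q_6, so the answer is 5777/228.

5777/228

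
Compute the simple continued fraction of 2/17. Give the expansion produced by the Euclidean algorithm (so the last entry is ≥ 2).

[0; 8, 2]

2 = 0×17 + 2
17 = 8×2 + 1
2 = 2×1 + 0  (stop)
So 2/17 = [0; 8, 2].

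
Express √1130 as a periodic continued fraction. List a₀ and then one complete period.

a₀ = ⌊√1130⌋ = 33.
With m₀=0, d₀=1 and mₖ₊₁ = dₖaₖ − mₖ, dₖ₊₁ = (n − mₖ₊₁²)/dₖ, aₖ₊₁ = ⌊(a₀+mₖ₊₁)/dₖ₊₁⌋:
  k=1: m=33, d=41, a=1
  k=2: m=8, d=26, a=1
  k=3: m=18, d=31, a=1
  k=4: m=13, d=31, a=1
  k=5: m=18, d=26, a=1
  k=6: m=8, d=41, a=1
  k=7: m=33, d=1, a=66
d=1 and a=2a₀=66 at k=7, so the next step gives (m, d) = (33, 41) again — its k=1 value — and the period has length 7.

[33; 1, 1, 1, 1, 1, 1, 66]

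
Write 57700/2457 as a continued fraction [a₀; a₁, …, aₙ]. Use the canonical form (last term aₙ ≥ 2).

57700 = 23×2457 + 1189
2457 = 2×1189 + 79
1189 = 15×79 + 4
79 = 19×4 + 3
4 = 1×3 + 1
3 = 3×1 + 0  (stop)
So 57700/2457 = [23; 2, 15, 19, 1, 3].

[23; 2, 15, 19, 1, 3]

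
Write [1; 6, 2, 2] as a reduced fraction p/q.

Using pₖ = aₖpₖ₋₁ + pₖ₋₂ and qₖ = aₖqₖ₋₁ + qₖ₋₂:
  k=0: a=1, p=1, q=1
  k=1: a=6, p=7, q=6
  k=2: a=2, p=15, q=13
  k=3: a=2, p=37, q=32

37/32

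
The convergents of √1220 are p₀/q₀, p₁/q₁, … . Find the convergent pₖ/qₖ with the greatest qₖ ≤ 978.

33706/965

√1220 = [34; 1, 12, 1, 68, …] (period length 4).
Convergents:
  p_0/q_0 = 34/1
  p_1/q_1 = 35/1
  p_2/q_2 = 454/13
  p_3/q_3 = 489/14
  p_4/q_4 = 33706/965
  p_5/q_5 = 34195/979
q_4 = 965 ≤ 978 < 979 = q_5, so the answer is 33706/965.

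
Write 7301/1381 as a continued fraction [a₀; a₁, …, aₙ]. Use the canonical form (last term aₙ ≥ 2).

7301 = 5·1381 + 396
1381 = 3·396 + 193
396 = 2·193 + 10
193 = 19·10 + 3
10 = 3·3 + 1
3 = 3·1 + 0  (stop)
So 7301/1381 = [5; 3, 2, 19, 3, 3].

[5; 3, 2, 19, 3, 3]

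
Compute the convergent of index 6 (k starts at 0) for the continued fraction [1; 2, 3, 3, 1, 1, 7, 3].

Using pₖ = aₖpₖ₋₁ + pₖ₋₂, qₖ = aₖqₖ₋₁ + qₖ₋₂ (with p₋₁=1, p₋₂=0, q₋₁=0, q₋₂=1):
  k=0: a=1, p=1, q=1
  k=1: a=2, p=3, q=2
  k=2: a=3, p=10, q=7
  k=3: a=3, p=33, q=23
  k=4: a=1, p=43, q=30
  k=5: a=1, p=76, q=53
  k=6: a=7, p=575, q=401

575/401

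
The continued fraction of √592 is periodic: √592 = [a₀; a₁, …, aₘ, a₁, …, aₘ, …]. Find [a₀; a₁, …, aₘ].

[24; 3, 48]

a₀ = ⌊√592⌋ = 24.
With m₀=0, d₀=1 and mₖ₊₁ = dₖaₖ − mₖ, dₖ₊₁ = (n − mₖ₊₁²)/dₖ, aₖ₊₁ = ⌊(a₀+mₖ₊₁)/dₖ₊₁⌋:
  k=1: m=24, d=16, a=3
  k=2: m=24, d=1, a=48
d=1 and a=2a₀=48 at k=2, so the next step gives (m, d) = (24, 16) again — its k=1 value — and the period has length 2.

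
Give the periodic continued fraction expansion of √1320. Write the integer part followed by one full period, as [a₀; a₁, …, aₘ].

a₀ = ⌊√1320⌋ = 36.
With m₀=0, d₀=1 and mₖ₊₁ = dₖaₖ − mₖ, dₖ₊₁ = (n − mₖ₊₁²)/dₖ, aₖ₊₁ = ⌊(a₀+mₖ₊₁)/dₖ₊₁⌋:
  k=1: m=36, d=24, a=3
  k=2: m=36, d=1, a=72
d=1 and a=2a₀=72 at k=2, so the next step gives (m, d) = (36, 24) again — its k=1 value — and the period has length 2.

[36; 3, 72]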